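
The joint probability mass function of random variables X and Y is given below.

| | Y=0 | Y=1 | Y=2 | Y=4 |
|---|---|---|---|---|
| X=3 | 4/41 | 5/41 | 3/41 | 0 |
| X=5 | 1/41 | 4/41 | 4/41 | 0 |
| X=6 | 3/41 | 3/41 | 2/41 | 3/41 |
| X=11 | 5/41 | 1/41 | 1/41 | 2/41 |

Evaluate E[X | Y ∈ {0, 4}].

P(Y ∈ {0, 4}) = 18/41.
Σ X·P over the event = 3·(4/41) + 5·(1/41) + 6·(3/41) + 6·(3/41) + 11·(5/41) + 11·(2/41) = 130/41.
E[X | Y ∈ {0, 4}] = (130/41) / (18/41) = 65/9.

65/9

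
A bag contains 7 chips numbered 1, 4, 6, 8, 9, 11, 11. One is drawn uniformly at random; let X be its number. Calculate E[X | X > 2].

49/6

P(X > 2) = 6/7.
Σ over the event: 4·1/7 + 6·1/7 + 8·1/7 + 9·1/7 + 11·2/7 = 7.
E[X | X > 2] = (7) / (6/7) = 49/6.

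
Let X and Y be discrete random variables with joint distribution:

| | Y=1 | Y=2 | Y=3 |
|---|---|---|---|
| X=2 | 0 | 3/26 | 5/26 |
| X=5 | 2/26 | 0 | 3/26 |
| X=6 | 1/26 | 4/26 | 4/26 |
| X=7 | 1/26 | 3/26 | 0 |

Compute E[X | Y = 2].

51/10

P(Y = 2) = 5/13.
Σ X·P over the event = 2·(3/26) + 6·(4/26) + 7·(3/26) = 51/26.
E[X | Y = 2] = (51/26) / (5/13) = 51/10.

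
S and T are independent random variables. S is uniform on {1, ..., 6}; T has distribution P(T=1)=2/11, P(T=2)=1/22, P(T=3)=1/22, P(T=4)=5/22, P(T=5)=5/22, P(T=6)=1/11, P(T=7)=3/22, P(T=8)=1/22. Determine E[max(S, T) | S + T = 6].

9/2

P(S + T = 6) = 4/33.
Summing max(S,T)·P(x,y) over outcomes with S + T = 6 gives 6/11.
E[max(S, T) | S + T = 6] = (6/11) / (4/33) = 9/2.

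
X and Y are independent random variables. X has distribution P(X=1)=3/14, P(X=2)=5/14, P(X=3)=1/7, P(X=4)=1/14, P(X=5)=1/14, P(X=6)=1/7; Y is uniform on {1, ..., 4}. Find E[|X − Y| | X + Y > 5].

P(X + Y > 5) = 3/7.
Summing |X−Y|·P(x,y) over outcomes with X + Y > 5 gives 53/56.
E[|X − Y| | X + Y > 5] = (53/56) / (3/7) = 53/24.

53/24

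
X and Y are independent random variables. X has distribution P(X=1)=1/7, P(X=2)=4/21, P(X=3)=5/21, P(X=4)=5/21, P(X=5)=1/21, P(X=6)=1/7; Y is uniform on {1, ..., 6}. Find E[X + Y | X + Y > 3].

207/29

P(X + Y > 3) = 58/63.
Summing (X+Y)·P(x,y) over outcomes with X + Y > 3 gives 46/7.
E[X + Y | X + Y > 3] = (46/7) / (58/63) = 207/29.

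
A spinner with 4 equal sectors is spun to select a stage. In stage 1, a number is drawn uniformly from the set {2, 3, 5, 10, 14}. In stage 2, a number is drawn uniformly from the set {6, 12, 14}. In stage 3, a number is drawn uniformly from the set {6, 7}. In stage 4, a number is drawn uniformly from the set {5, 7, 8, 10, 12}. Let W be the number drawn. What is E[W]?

971/120

E[W | stage 1] = (2+3+5+10+14)/5 = 34/5.
E[W | stage 2] = (6+12+14)/3 = 32/3.
E[W | stage 3] = (6+7)/2 = 13/2.
E[W | stage 4] = (5+7+8+10+12)/5 = 42/5.
By the law of total expectation,
E[W] = (1/4)·(34/5) + (1/4)·(32/3) + (1/4)·(13/2) + (1/4)·(42/5) = 971/120.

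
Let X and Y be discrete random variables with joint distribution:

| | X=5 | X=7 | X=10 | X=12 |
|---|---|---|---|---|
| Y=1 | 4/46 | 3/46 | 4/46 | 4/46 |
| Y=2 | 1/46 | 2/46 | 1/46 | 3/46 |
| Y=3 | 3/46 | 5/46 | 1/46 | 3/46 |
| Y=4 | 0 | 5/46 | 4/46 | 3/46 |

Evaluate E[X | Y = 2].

P(Y = 2) = 7/46.
Σ X·P over the event = 5·(1/46) + 7·(2/46) + 10·(1/46) + 12·(3/46) = 65/46.
E[X | Y = 2] = (65/46) / (7/46) = 65/7.

65/7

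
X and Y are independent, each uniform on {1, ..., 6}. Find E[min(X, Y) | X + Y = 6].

9/5

Outcomes with X + Y = 6: (1,5), (2,4), (3,3), (4,2), (5,1), each with probability 1/36.
E[min(X, Y) | X + Y = 6] = (1 + 2 + 3 + 2 + 1) / 5 = 9/5.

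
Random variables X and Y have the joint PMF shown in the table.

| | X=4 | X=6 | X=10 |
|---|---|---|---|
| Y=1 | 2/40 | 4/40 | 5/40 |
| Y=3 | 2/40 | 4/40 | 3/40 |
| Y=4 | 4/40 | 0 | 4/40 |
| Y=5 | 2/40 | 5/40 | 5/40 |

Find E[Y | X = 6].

P(X = 6) = 13/40.
Σ Y·P over the event = 1·(4/40) + 3·(4/40) + 5·(5/40) = 41/40.
E[Y | X = 6] = (41/40) / (13/40) = 41/13.

41/13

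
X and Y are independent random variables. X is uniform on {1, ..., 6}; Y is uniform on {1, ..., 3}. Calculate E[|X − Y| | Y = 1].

5/2

Outcomes with Y = 1: (1,1), (2,1), (3,1), (4,1), (5,1), (6,1), each with probability 1/18.
E[|X − Y| | Y = 1] = (0 + 1 + 2 + 3 + 4 + 5) / 6 = 5/2.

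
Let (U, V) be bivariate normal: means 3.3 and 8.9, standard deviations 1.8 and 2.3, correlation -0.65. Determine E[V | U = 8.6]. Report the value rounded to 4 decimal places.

4.4981

E[V | U=x] = μ_V + ρ(σ_V/σ_U)(x − μ_U) for jointly normal variables.
E[V | U=8.6] = 8.9 + (-0.65)·(2.3/1.8)·(8.6 − (3.3)) = 8.9 + (-0.830556)·(5.3) = 4.4981.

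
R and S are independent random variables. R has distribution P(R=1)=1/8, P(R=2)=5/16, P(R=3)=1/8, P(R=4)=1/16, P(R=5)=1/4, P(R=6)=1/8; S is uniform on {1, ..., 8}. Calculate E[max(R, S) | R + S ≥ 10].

261/38

P(R + S ≥ 10) = 19/64.
Summing max(R,S)·P(x,y) over outcomes with R + S ≥ 10 gives 261/128.
E[max(R, S) | R + S ≥ 10] = (261/128) / (19/64) = 261/38.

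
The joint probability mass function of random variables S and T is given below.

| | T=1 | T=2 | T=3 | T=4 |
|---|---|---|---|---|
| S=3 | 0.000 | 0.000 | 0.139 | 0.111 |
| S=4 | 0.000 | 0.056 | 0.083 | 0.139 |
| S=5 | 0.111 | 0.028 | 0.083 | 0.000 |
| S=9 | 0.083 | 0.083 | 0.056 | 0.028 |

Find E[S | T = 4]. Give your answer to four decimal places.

4.1043

P(T = 4) = 0.278.
Summing S·P(S=x,T=y) over the conditioning event gives 1.141.
E[S | T = 4] = (1.141) / (0.278) = 4.1043.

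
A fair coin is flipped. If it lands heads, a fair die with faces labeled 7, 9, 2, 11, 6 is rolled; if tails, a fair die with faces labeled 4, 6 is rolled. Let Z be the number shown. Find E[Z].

6

E[Z | heads] = (7+9+2+11+6)/5 = 7.
E[Z | tails] = (4+6)/2 = 5.
E[Z] = (1/2)·(7) + (1/2)·(5) = 6.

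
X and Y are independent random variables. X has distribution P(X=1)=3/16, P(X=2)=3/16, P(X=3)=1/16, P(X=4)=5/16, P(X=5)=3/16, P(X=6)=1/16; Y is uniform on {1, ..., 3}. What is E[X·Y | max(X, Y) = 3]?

P(max(X, Y) = 3) = 3/16.
Summing XY·P(x,y) over outcomes with max(X, Y) = 3 gives 15/16.
E[X·Y | max(X, Y) = 3] = (15/16) / (3/16) = 5.

5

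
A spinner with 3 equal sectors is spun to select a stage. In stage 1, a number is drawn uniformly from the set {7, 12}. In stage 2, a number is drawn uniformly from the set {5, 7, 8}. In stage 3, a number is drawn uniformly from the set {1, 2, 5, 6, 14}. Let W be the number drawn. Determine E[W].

E[W | stage 1] = (7+12)/2 = 19/2.
E[W | stage 2] = (5+7+8)/3 = 20/3.
E[W | stage 3] = (1+2+5+6+14)/5 = 28/5.
E[W] = (1/3)·(19/2) + (1/3)·(20/3) + (1/3)·(28/5) = 653/90.

653/90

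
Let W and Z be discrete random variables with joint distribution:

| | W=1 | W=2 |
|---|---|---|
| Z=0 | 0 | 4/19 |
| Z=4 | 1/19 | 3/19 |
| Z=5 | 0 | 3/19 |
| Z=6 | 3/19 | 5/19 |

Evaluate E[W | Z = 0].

P(Z = 0) = 4/19.
Summing W·P(W=x,Z=y) over the conditioning event gives 8/19.
E[W | Z = 0] = (8/19) / (4/19) = 2.

2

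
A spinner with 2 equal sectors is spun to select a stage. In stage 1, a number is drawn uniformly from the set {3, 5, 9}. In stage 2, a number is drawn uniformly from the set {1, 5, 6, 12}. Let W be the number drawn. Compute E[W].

E[W | stage 1] = (3+5+9)/3 = 17/3.
E[W | stage 2] = (1+5+6+12)/4 = 6.
By the law of total expectation,
E[W] = (1/2)·(17/3) + (1/2)·(6) = 35/6.

35/6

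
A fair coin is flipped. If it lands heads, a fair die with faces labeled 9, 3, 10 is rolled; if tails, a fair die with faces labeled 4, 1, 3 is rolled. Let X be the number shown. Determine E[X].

5

E[X | heads] = (9+3+10)/3 = 22/3.
E[X | tails] = (4+1+3)/3 = 8/3.
E[X] = (1/2)·(22/3) + (1/2)·(8/3) = 5.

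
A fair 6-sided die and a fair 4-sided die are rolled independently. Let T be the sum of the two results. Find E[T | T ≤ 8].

P(T ≤ 8) = 7/8.
Σ over the event: 2·1/24 + 3·1/12 + 4·1/8 + 5·1/6 + 6·1/6 + 7·1/6 + 8·1/8 = 29/6.
E[T | T ≤ 8] = (29/6) / (7/8) = 116/21.

116/21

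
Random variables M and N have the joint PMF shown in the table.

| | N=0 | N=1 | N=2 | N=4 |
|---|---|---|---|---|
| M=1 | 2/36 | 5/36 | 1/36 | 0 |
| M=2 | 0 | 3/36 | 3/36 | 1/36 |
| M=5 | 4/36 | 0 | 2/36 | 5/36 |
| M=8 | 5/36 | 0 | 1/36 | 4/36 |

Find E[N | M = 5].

P(M = 5) = 11/36.
Σ N·P over the event = 0·(4/36) + 2·(2/36) + 4·(5/36) = 2/3.
E[N | M = 5] = (2/3) / (11/36) = 24/11.

24/11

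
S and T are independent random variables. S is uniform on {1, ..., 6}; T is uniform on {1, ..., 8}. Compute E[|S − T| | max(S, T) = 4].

12/7

P(max(S, T) = 4) = 7/48.
Summing |S−T|·P(x,y) over outcomes with max(S, T) = 4 gives 1/4.
E[|S − T| | max(S, T) = 4] = (1/4) / (7/48) = 12/7.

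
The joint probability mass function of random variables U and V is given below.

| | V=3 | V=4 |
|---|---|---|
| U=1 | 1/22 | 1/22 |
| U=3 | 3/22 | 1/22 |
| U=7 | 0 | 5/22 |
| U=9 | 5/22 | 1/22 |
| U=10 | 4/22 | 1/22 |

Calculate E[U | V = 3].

P(V = 3) = 13/22.
Σ U·P over the event = 1·(1/22) + 3·(3/22) + 9·(5/22) + 10·(4/22) = 95/22.
E[U | V = 3] = (95/22) / (13/22) = 95/13.

95/13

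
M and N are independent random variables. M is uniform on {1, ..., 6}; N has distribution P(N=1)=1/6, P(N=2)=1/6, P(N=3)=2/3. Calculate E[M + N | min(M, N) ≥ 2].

34/5

P(min(M, N) ≥ 2) = 25/36.
Summing (M+N)·P(x,y) over outcomes with min(M, N) ≥ 2 gives 85/18.
E[M + N | min(M, N) ≥ 2] = (85/18) / (25/36) = 34/5.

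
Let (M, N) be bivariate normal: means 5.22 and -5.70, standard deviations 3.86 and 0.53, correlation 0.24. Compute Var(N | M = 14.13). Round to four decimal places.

0.2647

The conditional variance in a bivariate normal is σ_N²(1 − ρ²), independent of x.
Var(N | M=14.13) = (0.53)²·(1 − (0.24)²) = 0.2809·0.9424 = 0.2647.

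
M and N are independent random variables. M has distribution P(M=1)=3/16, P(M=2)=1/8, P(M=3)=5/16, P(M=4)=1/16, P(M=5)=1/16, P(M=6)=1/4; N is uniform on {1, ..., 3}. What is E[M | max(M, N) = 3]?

P(max(M, N) = 3) = 5/12.
Summing M·P(x,y) over outcomes with max(M, N) = 3 gives 13/12.
E[M | max(M, N) = 3] = (13/12) / (5/12) = 13/5.

13/5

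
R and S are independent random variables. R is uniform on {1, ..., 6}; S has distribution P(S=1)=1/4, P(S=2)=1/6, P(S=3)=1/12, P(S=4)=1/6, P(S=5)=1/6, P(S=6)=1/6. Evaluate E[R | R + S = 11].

P(R + S = 11) = 1/18.
Summing R·P(x,y) over outcomes with R + S = 11 gives 11/36.
E[R | R + S = 11] = (11/36) / (1/18) = 11/2.

11/2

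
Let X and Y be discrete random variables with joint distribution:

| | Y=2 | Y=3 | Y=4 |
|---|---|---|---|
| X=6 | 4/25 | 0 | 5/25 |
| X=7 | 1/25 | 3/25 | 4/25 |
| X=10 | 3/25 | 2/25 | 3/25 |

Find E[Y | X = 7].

P(X = 7) = 8/25.
Σ Y·P over the event = 2·(1/25) + 3·(3/25) + 4·(4/25) = 27/25.
E[Y | X = 7] = (27/25) / (8/25) = 27/8.

27/8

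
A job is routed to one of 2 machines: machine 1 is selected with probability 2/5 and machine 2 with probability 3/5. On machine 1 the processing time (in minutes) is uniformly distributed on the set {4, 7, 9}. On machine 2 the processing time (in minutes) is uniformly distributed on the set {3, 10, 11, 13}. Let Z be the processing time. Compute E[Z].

E[Z | machine 1] = (4+7+9)/3 = 20/3.
E[Z | machine 2] = (3+10+11+13)/4 = 37/4.
E[Z] = (2/5)·(20/3) + (3/5)·(37/4) = 493/60.

493/60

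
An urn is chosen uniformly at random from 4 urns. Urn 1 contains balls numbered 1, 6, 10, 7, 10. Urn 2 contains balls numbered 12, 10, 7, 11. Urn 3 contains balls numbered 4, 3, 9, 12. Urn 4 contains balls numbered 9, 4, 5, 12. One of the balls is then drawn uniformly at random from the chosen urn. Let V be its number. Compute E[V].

313/40

E[V | urn 1] = (1+6+10+7+10)/5 = 34/5.
E[V | urn 2] = (12+10+7+11)/4 = 10.
E[V | urn 3] = (4+3+9+12)/4 = 7.
E[V | urn 4] = (9+4+5+12)/4 = 15/2.
E[V] = (1/4)·(34/5) + (1/4)·(10) + (1/4)·(7) + (1/4)·(15/2) = 313/40.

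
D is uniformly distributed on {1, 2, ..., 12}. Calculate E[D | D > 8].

21/2

Given D > 8, D is equally likely to be any of {9, 10, 11, 12}.
E[D | D > 8] = (9 + 10 + 11 + 12) / 4 = 21/2.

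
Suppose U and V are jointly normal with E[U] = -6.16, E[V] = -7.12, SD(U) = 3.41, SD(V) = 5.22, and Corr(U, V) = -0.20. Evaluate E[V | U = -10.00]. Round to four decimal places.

For a bivariate normal, E[V | U=x] = μ_V + ρ·(σ_V/σ_U)·(x − μ_U).
E[V | U=-10.00] = -7.12 + (-0.20)·(5.22/3.41)·(-10.00 − (-6.16)) = -7.12 + (-0.306158)·(-3.84) = -5.9444.

-5.9444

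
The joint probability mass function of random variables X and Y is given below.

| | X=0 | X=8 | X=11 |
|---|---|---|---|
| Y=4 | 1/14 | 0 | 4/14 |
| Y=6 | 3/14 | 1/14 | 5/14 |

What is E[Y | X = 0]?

11/2

P(X = 0) = 2/7.
Σ Y·P over the event = 4·(1/14) + 6·(3/14) = 11/7.
E[Y | X = 0] = (11/7) / (2/7) = 11/2.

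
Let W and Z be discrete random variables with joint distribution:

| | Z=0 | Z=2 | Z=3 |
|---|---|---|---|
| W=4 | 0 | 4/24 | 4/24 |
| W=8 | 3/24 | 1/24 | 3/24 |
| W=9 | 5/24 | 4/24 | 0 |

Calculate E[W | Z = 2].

20/3

P(Z = 2) = 3/8.
Σ W·P over the event = 4·(4/24) + 8·(1/24) + 9·(4/24) = 5/2.
E[W | Z = 2] = (5/2) / (3/8) = 20/3.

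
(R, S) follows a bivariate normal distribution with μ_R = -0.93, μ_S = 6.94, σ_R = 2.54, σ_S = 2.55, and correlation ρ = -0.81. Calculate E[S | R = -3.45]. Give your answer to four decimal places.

8.9892

E[S | R=x] = μ_S + ρ(σ_S/σ_R)(x − μ_R) for jointly normal variables.
E[S | R=-3.45] = 6.94 + (-0.81)·(2.55/2.54)·(-3.45 − (-0.93)) = 6.94 + (-0.81319)·(-2.52) = 8.9892.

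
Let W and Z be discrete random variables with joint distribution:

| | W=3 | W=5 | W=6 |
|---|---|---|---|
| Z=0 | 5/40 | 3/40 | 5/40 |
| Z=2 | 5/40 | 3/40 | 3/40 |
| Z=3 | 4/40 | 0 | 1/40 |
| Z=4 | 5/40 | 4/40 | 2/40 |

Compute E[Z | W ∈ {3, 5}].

64/29

P(W ∈ {3, 5}) = 29/40.
Σ Z·P over the event = 0·(5/40) + 2·(5/40) + 3·(4/40) + 4·(5/40) + 0·(3/40) + 2·(3/40) + 4·(4/40) = 8/5.
E[Z | W ∈ {3, 5}] = (8/5) / (29/40) = 64/29.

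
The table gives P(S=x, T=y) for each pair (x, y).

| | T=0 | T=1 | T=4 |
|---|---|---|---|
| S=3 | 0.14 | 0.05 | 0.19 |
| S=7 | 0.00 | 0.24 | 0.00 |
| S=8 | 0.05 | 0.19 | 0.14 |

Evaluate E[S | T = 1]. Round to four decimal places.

P(T = 1) = 0.48.
Σ S·P over the event = 3·(0.05) + 7·(0.24) + 8·(0.19) = 3.35.
E[S | T = 1] = (3.35) / (0.48) = 6.9792.

6.9792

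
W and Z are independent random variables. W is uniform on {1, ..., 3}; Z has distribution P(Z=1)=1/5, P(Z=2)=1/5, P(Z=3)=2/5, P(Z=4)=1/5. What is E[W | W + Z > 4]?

19/8

P(W + Z > 4) = 8/15.
Summing W·P(x,y) over outcomes with W + Z > 4 gives 19/15.
E[W | W + Z > 4] = (19/15) / (8/15) = 19/8.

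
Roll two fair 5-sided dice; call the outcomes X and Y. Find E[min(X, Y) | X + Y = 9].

4

Outcomes with X + Y = 9: (4,5), (5,4), each with probability 1/25.
E[min(X, Y) | X + Y = 9] = (4 + 4) / 2 = 4.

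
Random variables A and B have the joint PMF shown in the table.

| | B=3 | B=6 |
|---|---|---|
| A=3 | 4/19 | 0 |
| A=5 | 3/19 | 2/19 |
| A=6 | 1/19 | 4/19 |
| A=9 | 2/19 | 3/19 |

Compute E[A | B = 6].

61/9

P(B = 6) = 9/19.
Σ A·P over the event = 5·(2/19) + 6·(4/19) + 9·(3/19) = 61/19.
E[A | B = 6] = (61/19) / (9/19) = 61/9.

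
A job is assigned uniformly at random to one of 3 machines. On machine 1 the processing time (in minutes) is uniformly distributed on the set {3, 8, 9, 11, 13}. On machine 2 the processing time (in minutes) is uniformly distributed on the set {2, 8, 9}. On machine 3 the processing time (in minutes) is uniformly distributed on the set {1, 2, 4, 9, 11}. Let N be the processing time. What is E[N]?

E[N | machine 1] = (3+8+9+11+13)/5 = 44/5.
E[N | machine 2] = (2+8+9)/3 = 19/3.
E[N | machine 3] = (1+2+4+9+11)/5 = 27/5.
By the law of total expectation,
E[N] = (1/3)·(44/5) + (1/3)·(19/3) + (1/3)·(27/5) = 308/45.

308/45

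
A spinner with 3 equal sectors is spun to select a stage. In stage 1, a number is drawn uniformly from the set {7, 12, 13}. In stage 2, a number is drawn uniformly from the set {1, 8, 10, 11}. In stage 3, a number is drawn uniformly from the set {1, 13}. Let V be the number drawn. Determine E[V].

E[V | stage 1] = (7+12+13)/3 = 32/3.
E[V | stage 2] = (1+8+10+11)/4 = 15/2.
E[V | stage 3] = (1+13)/2 = 7.
E[V] = (1/3)·(32/3) + (1/3)·(15/2) + (1/3)·(7) = 151/18.

151/18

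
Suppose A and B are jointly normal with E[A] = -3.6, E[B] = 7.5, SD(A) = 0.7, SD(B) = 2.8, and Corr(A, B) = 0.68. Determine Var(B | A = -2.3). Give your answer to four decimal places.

4.2148

The conditional variance in a bivariate normal is σ_B²(1 − ρ²), independent of x.
Var(B | A=-2.3) = (2.8)²·(1 − (0.68)²) = 7.84·0.5376 = 4.2148.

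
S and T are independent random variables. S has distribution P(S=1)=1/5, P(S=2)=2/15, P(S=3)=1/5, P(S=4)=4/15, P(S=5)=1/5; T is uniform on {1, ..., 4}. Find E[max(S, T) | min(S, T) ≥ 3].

83/20

P(min(S, T) ≥ 3) = 1/3.
Summing max(S,T)·P(x,y) over outcomes with min(S, T) ≥ 3 gives 83/60.
E[max(S, T) | min(S, T) ≥ 3] = (83/60) / (1/3) = 83/20.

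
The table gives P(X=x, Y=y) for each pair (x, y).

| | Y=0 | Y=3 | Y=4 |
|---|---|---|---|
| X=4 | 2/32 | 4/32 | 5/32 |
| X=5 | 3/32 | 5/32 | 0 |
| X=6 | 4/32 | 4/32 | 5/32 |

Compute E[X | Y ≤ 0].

P(Y ≤ 0) = 9/32.
Σ X·P over the event = 4·(2/32) + 5·(3/32) + 6·(4/32) = 47/32.
E[X | Y ≤ 0] = (47/32) / (9/32) = 47/9.

47/9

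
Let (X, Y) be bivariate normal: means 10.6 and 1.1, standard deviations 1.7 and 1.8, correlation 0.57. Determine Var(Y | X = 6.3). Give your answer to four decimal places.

For a bivariate normal, Var(Y | X=x) = σ_Y²(1 − ρ²).
Var(Y | X=6.3) = (1.8)²·(1 − (0.57)²) = 3.24·0.6751 = 2.1873.

2.1873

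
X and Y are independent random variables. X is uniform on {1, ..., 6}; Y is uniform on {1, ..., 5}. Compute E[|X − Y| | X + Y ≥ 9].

Outcomes with X + Y ≥ 9: (4,5), (5,4), (5,5), (6,3), (6,4), (6,5), each with probability 1/30.
E[|X − Y| | X + Y ≥ 9] = (1 + 1 + 0 + 3 + 2 + 1) / 6 = 4/3.

4/3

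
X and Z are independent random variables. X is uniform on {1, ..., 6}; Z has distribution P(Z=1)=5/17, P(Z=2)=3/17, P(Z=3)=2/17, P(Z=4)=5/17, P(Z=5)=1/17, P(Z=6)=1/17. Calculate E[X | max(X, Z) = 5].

P(max(X, Z) = 5) = 10/51.
Summing X·P(x,y) over outcomes with max(X, Z) = 5 gives 15/17.
E[X | max(X, Z) = 5] = (15/17) / (10/51) = 9/2.

9/2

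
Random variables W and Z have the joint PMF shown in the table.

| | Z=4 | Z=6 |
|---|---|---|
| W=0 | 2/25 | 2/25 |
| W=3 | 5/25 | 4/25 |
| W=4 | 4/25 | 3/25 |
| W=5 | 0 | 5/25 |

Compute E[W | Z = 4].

P(Z = 4) = 11/25.
Summing W·P(W=x,Z=y) over the conditioning event gives 31/25.
E[W | Z = 4] = (31/25) / (11/25) = 31/11.

31/11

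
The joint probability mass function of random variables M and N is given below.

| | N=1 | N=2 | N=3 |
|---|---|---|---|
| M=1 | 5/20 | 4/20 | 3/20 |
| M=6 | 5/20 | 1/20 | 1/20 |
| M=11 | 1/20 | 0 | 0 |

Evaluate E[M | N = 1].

P(N = 1) = 11/20.
Σ M·P over the event = 1·(5/20) + 6·(5/20) + 11·(1/20) = 23/10.
E[M | N = 1] = (23/10) / (11/20) = 46/11.

46/11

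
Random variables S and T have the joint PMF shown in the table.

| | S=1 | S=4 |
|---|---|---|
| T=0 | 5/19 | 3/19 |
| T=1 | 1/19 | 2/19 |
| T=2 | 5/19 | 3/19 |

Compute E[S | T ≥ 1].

26/11

P(T ≥ 1) = 11/19.
Σ S·P over the event = 1·(1/19) + 1·(5/19) + 4·(2/19) + 4·(3/19) = 26/19.
E[S | T ≥ 1] = (26/19) / (11/19) = 26/11.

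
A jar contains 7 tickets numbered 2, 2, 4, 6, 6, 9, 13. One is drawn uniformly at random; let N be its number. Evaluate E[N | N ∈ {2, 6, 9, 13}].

19/3

P(N ∈ {2, 6, 9, 13}) = 6/7.
Σ over the event: 2·2/7 + 6·2/7 + 9·1/7 + 13·1/7 = 38/7.
E[N | N ∈ {2, 6, 9, 13}] = (38/7) / (6/7) = 19/3.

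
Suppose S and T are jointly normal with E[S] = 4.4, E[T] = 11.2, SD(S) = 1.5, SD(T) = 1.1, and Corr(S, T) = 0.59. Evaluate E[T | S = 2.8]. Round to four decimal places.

E[T | S=x] = μ_T + ρ(σ_T/σ_S)(x − μ_S) for jointly normal variables.
E[T | S=2.8] = 11.2 + (0.59)·(1.1/1.5)·(2.8 − (4.4)) = 11.2 + (0.43267)·(-1.6) = 10.5077.

10.5077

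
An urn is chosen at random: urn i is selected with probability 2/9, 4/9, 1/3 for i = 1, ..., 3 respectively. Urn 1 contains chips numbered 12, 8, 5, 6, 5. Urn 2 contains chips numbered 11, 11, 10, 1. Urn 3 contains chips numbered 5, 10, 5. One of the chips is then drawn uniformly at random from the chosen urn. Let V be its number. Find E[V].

E[V | urn 1] = (12+8+5+6+5)/5 = 36/5.
E[V | urn 2] = (11+11+10+1)/4 = 33/4.
E[V | urn 3] = (5+10+5)/3 = 20/3.
E[V] = (2/9)·(36/5) + (4/9)·(33/4) + (1/3)·(20/3) = 337/45.

337/45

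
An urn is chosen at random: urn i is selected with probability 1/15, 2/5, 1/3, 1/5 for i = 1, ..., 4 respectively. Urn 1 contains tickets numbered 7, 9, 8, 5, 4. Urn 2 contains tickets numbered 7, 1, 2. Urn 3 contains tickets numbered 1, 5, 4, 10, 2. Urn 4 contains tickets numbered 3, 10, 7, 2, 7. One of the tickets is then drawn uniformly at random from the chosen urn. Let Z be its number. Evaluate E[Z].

22/5

E[Z | urn 1] = (7+9+8+5+4)/5 = 33/5.
E[Z | urn 2] = (7+1+2)/3 = 10/3.
E[Z | urn 3] = (1+5+4+10+2)/5 = 22/5.
E[Z | urn 4] = (3+10+7+2+7)/5 = 29/5.
E[Z] = (1/15)·(33/5) + (2/5)·(10/3) + (1/3)·(22/5) + (1/5)·(29/5) = 22/5.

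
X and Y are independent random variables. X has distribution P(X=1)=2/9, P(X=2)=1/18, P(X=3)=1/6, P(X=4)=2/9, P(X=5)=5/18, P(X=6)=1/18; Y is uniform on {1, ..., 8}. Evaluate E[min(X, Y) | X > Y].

9/4

P(X > Y) = 11/36.
Summing min(X,Y)·P(x,y) over outcomes with X > Y gives 11/16.
E[min(X, Y) | X > Y] = (11/16) / (11/36) = 9/4.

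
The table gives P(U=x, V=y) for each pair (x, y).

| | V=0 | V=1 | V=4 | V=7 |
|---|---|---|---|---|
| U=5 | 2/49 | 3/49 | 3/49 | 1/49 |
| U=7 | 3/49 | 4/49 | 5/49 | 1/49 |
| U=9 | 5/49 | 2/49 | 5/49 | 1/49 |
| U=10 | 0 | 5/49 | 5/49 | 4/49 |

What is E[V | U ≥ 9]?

82/27

P(U ≥ 9) = 27/49.
Σ V·P over the event = 0·(5/49) + 1·(2/49) + 4·(5/49) + 7·(1/49) + 1·(5/49) + 4·(5/49) + 7·(4/49) = 82/49.
E[V | U ≥ 9] = (82/49) / (27/49) = 82/27.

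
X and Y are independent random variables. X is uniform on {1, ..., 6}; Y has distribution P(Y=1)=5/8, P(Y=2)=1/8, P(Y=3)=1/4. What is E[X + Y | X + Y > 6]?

98/13

P(X + Y > 6) = 13/48.
Summing (X+Y)·P(x,y) over outcomes with X + Y > 6 gives 49/24.
E[X + Y | X + Y > 6] = (49/24) / (13/48) = 98/13.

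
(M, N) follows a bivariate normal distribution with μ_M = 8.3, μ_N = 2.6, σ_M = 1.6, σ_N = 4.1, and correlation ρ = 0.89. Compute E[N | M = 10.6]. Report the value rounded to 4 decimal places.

The regression of N on M has slope ρ·σ_N/σ_M and passes through (μ_M, μ_N).
E[N | M=10.6] = 2.6 + (0.89)·(4.1/1.6)·(10.6 − (8.3)) = 2.6 + (2.2806)·(2.3) = 7.8454.

7.8454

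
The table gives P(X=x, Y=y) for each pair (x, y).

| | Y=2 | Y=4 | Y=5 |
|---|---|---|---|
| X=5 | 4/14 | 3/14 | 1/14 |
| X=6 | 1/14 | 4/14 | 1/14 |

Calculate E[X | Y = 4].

39/7

P(Y = 4) = 1/2.
Σ X·P over the event = 5·(3/14) + 6·(4/14) = 39/14.
E[X | Y = 4] = (39/14) / (1/2) = 39/7.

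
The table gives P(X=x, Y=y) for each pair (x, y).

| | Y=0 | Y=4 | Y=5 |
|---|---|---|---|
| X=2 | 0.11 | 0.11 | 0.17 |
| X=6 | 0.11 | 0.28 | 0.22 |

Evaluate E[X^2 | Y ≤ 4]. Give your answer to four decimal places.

P(Y ≤ 4) = 0.61.
Summing X^2·P(X=x,Y=y) over the conditioning event gives 14.92.
E[X^2 | Y ≤ 4] = (14.92) / (0.61) = 24.4590.

24.4590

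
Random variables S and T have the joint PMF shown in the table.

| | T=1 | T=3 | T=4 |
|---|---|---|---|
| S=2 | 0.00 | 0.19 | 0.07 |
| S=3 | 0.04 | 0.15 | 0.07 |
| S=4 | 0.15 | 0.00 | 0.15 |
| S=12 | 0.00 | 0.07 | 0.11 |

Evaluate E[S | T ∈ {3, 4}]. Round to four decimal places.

4.8642

P(T ∈ {3, 4}) = 0.81.
Σ S·P over the event = 2·(0.19) + 2·(0.07) + 3·(0.15) + 3·(0.07) + 4·(0.15) + 12·(0.07) + 12·(0.11) = 3.94.
E[S | T ∈ {3, 4}] = (3.94) / (0.81) = 4.8642.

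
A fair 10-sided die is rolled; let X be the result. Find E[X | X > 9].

Given X > 9, X is equally likely to be any of {10}.
E[X | X > 9] = (10) / 1 = 10.

10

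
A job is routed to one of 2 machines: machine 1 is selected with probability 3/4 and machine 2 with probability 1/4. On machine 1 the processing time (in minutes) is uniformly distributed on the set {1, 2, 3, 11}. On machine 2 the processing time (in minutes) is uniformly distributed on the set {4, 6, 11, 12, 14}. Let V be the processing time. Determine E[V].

E[V | machine 1] = (1+2+3+11)/4 = 17/4.
E[V | machine 2] = (4+6+11+12+14)/5 = 47/5.
By the law of total expectation,
E[V] = (3/4)·(17/4) + (1/4)·(47/5) = 443/80.

443/80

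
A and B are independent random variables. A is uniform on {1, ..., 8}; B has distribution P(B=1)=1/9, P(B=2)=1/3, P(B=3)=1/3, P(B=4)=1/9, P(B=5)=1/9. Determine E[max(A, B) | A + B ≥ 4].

343/67

P(A + B ≥ 4) = 67/72.
Summing max(A,B)·P(x,y) over outcomes with A + B ≥ 4 gives 343/72.
E[max(A, B) | A + B ≥ 4] = (343/72) / (67/72) = 343/67.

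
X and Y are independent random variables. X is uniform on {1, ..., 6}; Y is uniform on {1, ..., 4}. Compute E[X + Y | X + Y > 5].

P(X + Y > 5) = 7/12.
Summing (X+Y)·P(x,y) over outcomes with X + Y > 5 gives 13/3.
E[X + Y | X + Y > 5] = (13/3) / (7/12) = 52/7.

52/7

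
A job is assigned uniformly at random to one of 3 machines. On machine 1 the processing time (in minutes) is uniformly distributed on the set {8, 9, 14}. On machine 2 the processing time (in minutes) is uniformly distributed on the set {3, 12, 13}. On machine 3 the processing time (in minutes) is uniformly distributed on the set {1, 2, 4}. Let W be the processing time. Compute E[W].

E[W | machine 1] = (8+9+14)/3 = 31/3.
E[W | machine 2] = (3+12+13)/3 = 28/3.
E[W | machine 3] = (1+2+4)/3 = 7/3.
By the law of total expectation,
E[W] = (1/3)·(31/3) + (1/3)·(28/3) + (1/3)·(7/3) = 22/3.

22/3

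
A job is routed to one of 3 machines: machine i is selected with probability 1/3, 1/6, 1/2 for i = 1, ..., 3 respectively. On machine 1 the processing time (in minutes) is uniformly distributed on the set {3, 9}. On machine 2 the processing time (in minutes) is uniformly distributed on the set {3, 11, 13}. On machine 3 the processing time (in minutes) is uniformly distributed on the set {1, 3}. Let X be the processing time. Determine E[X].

E[X | machine 1] = (3+9)/2 = 6.
E[X | machine 2] = (3+11+13)/3 = 9.
E[X | machine 3] = (1+3)/2 = 2.
By the law of total expectation,
E[X] = (1/3)·(6) + (1/6)·(9) + (1/2)·(2) = 9/2.

9/2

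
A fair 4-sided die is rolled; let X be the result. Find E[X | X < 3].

Given X < 3, X is equally likely to be any of {1, 2}.
E[X | X < 3] = (1 + 2) / 2 = 3/2.

3/2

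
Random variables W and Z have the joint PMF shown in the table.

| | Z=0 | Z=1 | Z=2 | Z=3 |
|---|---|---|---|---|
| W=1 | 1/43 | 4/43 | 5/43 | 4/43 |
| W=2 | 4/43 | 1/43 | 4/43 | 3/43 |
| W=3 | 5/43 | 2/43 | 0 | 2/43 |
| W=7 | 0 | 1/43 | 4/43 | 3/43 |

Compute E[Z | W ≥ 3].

26/17

P(W ≥ 3) = 17/43.
Σ Z·P over the event = 0·(5/43) + 1·(2/43) + 3·(2/43) + 1·(1/43) + 2·(4/43) + 3·(3/43) = 26/43.
E[Z | W ≥ 3] = (26/43) / (17/43) = 26/17.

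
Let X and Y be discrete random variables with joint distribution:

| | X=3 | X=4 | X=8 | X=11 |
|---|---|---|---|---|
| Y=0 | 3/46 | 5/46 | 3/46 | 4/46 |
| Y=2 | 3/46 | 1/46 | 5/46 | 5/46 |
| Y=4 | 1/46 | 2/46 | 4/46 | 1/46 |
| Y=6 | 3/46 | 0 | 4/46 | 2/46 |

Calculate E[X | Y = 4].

27/4

P(Y = 4) = 4/23.
Σ X·P over the event = 3·(1/46) + 4·(2/46) + 8·(4/46) + 11·(1/46) = 27/23.
E[X | Y = 4] = (27/23) / (4/23) = 27/4.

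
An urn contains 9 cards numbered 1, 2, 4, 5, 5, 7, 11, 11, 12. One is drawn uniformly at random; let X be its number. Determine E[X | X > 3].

P(X > 3) = 7/9.
Σ over the event: 4·1/9 + 5·2/9 + 7·1/9 + 11·2/9 + 12·1/9 = 55/9.
E[X | X > 3] = (55/9) / (7/9) = 55/7.

55/7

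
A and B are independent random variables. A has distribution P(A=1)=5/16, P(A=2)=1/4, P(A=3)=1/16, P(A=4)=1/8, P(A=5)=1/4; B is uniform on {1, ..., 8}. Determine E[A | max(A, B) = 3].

P(max(A, B) = 3) = 3/32.
Summing A·P(x,y) over outcomes with max(A, B) = 3 gives 11/64.
E[A | max(A, B) = 3] = (11/64) / (3/32) = 11/6.

11/6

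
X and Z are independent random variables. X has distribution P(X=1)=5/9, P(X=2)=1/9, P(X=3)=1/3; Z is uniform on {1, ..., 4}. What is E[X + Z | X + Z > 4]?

45/8

P(X + Z > 4) = 4/9.
Summing (X+Z)·P(x,y) over outcomes with X + Z > 4 gives 5/2.
E[X + Z | X + Z > 4] = (5/2) / (4/9) = 45/8.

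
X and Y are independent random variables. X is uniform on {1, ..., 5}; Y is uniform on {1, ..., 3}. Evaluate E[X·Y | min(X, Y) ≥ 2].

P(min(X, Y) ≥ 2) = 8/15.
Summing XY·P(x,y) over outcomes with min(X, Y) ≥ 2 gives 14/3.
E[X·Y | min(X, Y) ≥ 2] = (14/3) / (8/15) = 35/4.

35/4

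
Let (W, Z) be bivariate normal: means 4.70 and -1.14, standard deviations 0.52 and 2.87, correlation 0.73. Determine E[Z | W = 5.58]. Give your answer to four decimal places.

2.4056

For a bivariate normal, E[Z | W=x] = μ_Z + ρ·(σ_Z/σ_W)·(x − μ_W).
E[Z | W=5.58] = -1.14 + (0.73)·(2.87/0.52)·(5.58 − (4.70)) = -1.14 + (4.02904)·(0.88) = 2.4056.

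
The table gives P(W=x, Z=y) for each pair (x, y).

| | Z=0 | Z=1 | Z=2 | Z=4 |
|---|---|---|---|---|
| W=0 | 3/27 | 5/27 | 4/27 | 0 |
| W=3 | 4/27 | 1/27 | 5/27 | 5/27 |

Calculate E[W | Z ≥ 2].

15/7

P(Z ≥ 2) = 14/27.
Σ W·P over the event = 0·(4/27) + 3·(5/27) + 3·(5/27) = 10/9.
E[W | Z ≥ 2] = (10/9) / (14/27) = 15/7.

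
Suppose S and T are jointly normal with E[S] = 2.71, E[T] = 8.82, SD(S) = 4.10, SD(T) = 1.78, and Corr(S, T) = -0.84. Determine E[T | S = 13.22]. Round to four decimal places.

For a bivariate normal, E[T | S=x] = μ_T + ρ·(σ_T/σ_S)·(x − μ_S).
E[T | S=13.22] = 8.82 + (-0.84)·(1.78/4.10)·(13.22 − (2.71)) = 8.82 + (-0.36468)·(10.51) = 4.9872.

4.9872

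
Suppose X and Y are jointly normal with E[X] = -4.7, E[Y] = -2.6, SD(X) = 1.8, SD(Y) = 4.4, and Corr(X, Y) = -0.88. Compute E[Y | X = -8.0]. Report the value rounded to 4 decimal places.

4.4987

The regression of Y on X has slope ρ·σ_Y/σ_X and passes through (μ_X, μ_Y).
E[Y | X=-8.0] = -2.6 + (-0.88)·(4.4/1.8)·(-8.0 − (-4.7)) = -2.6 + (-2.15111)·(-3.3) = 4.4987.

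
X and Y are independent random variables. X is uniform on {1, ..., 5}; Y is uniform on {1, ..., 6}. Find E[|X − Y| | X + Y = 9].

Outcomes with X + Y = 9: (3,6), (4,5), (5,4), each with probability 1/30.
E[|X − Y| | X + Y = 9] = (3 + 1 + 1) / 3 = 5/3.

5/3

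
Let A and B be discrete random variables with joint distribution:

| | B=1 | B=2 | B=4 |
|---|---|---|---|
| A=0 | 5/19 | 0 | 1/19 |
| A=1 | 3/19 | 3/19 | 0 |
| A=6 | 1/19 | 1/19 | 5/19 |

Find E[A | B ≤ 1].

1

P(B ≤ 1) = 9/19.
Summing A·P(A=x,B=y) over the conditioning event gives 9/19.
E[A | B ≤ 1] = (9/19) / (9/19) = 1.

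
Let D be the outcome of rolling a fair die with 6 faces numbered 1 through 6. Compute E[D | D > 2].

9/2

Given D > 2, D is equally likely to be any of {3, 4, 5, 6}.
E[D | D > 2] = (3 + 4 + 5 + 6) / 4 = 9/2.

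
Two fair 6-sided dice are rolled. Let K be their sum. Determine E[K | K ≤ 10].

218/33

P(K ≤ 10) = 11/12.
E[K | K ≤ 10] = (109/18) / (11/12) = 218/33.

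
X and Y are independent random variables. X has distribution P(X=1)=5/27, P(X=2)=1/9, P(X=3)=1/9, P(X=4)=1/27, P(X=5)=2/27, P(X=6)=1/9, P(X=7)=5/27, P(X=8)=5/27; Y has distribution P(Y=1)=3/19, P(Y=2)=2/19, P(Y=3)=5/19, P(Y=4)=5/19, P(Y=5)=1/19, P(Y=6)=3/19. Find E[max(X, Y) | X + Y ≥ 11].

983/133

P(X + Y ≥ 11) = 7/27.
Summing max(X,Y)·P(x,y) over outcomes with X + Y ≥ 11 gives 983/513.
E[max(X, Y) | X + Y ≥ 11] = (983/513) / (7/27) = 983/133.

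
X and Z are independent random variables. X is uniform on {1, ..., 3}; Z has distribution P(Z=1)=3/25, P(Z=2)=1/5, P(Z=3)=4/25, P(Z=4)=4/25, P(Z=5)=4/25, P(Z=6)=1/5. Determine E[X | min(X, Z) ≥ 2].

5/2

P(min(X, Z) ≥ 2) = 44/75.
Summing X·P(x,y) over outcomes with min(X, Z) ≥ 2 gives 22/15.
E[X | min(X, Z) ≥ 2] = (22/15) / (44/75) = 5/2.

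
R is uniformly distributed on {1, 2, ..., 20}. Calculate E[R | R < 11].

11/2

Given R < 11, R is equally likely to be any of {1, 2, 3, 4, 5, 6, 7, 8, 9, 10}.
E[R | R < 11] = (1 + 2 + 3 + 4 + 5 + 6 + 7 + 8 + 9 + 10) / 10 = 11/2.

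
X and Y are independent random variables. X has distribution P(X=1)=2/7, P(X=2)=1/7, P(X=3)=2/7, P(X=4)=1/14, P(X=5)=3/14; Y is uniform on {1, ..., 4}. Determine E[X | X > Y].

4

P(X > Y) = 25/56.
Summing X·P(x,y) over outcomes with X > Y gives 25/14.
E[X | X > Y] = (25/14) / (25/56) = 4.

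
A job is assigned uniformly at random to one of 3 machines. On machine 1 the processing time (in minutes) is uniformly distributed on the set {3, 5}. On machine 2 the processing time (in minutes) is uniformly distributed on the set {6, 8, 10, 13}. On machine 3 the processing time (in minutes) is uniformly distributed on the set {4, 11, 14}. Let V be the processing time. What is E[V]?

E[V | machine 1] = (3+5)/2 = 4.
E[V | machine 2] = (6+8+10+13)/4 = 37/4.
E[V | machine 3] = (4+11+14)/3 = 29/3.
E[V] = (1/3)·(4) + (1/3)·(37/4) + (1/3)·(29/3) = 275/36.

275/36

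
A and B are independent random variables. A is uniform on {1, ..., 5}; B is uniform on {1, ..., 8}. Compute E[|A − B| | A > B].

Outcomes with A > B: (2,1), (3,1), (3,2), (4,1), (4,2), (4,3), (5,1), (5,2), (5,3), (5,4), each with probability 1/40.
E[|A − B| | A > B] = (1 + 2 + 1 + 3 + 2 + 1 + 4 + 3 + 2 + 1) / 10 = 2.

2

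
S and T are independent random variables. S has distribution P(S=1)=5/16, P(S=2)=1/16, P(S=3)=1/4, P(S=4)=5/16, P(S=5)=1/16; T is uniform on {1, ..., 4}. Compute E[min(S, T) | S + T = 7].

29/10

P(S + T = 7) = 5/32.
Summing min(S,T)·P(x,y) over outcomes with S + T = 7 gives 29/64.
E[min(S, T) | S + T = 7] = (29/64) / (5/32) = 29/10.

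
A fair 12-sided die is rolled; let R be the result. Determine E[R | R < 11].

11/2

Given R < 11, R is equally likely to be any of {1, 2, 3, 4, 5, 6, 7, 8, 9, 10}.
E[R | R < 11] = (1 + 2 + 3 + 4 + 5 + 6 + 7 + 8 + 9 + 10) / 10 = 11/2.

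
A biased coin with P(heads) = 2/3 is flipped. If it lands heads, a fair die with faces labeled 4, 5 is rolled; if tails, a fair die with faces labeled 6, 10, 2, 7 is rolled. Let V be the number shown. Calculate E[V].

61/12

E[V | heads] = (4+5)/2 = 9/2.
E[V | tails] = (6+10+2+7)/4 = 25/4.
By the law of total expectation,
E[V] = (2/3)·(9/2) + (1/3)·(25/4) = 61/12.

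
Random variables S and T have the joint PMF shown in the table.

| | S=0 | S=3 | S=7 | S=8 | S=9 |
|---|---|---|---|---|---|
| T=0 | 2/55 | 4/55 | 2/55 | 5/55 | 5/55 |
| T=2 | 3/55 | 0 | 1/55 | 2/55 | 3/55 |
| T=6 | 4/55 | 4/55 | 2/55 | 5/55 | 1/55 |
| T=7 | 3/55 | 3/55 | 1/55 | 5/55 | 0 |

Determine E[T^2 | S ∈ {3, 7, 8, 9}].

897/43

P(S ∈ {3, 7, 8, 9}) = 43/55.
Summing T^2·P(S=x,T=y) over the conditioning event gives 897/55.
E[T^2 | S ∈ {3, 7, 8, 9}] = (897/55) / (43/55) = 897/43.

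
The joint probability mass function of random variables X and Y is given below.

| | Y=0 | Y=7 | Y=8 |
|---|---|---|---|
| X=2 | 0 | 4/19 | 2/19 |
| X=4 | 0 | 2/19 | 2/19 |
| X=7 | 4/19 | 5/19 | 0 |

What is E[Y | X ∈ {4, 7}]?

5

P(X ∈ {4, 7}) = 13/19.
Σ Y·P over the event = 7·(2/19) + 8·(2/19) + 0·(4/19) + 7·(5/19) = 65/19.
E[Y | X ∈ {4, 7}] = (65/19) / (13/19) = 5.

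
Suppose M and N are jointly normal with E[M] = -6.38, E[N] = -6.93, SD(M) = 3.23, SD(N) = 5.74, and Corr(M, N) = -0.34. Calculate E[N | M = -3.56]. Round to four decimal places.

-8.6339

E[N | M=x] = μ_N + ρ(σ_N/σ_M)(x − μ_M) for jointly normal variables.
E[N | M=-3.56] = -6.93 + (-0.34)·(5.74/3.23)·(-3.56 − (-6.38)) = -6.93 + (-0.60421)·(2.82) = -8.6339.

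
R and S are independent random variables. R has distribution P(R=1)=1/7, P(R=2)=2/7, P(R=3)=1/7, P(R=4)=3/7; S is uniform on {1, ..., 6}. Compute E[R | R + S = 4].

2

P(R + S = 4) = 2/21.
Summing R·P(x,y) over outcomes with R + S = 4 gives 4/21.
E[R | R + S = 4] = (4/21) / (2/21) = 2.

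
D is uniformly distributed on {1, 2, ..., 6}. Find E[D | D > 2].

Given D > 2, D is equally likely to be any of {3, 4, 5, 6}.
E[D | D > 2] = (3 + 4 + 5 + 6) / 4 = 9/2.

9/2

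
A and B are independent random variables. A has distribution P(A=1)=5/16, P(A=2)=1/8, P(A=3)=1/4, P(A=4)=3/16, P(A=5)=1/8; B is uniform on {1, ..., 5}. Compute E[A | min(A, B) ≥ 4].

22/5

P(min(A, B) ≥ 4) = 1/8.
Summing A·P(x,y) over outcomes with min(A, B) ≥ 4 gives 11/20.
E[A | min(A, B) ≥ 4] = (11/20) / (1/8) = 22/5.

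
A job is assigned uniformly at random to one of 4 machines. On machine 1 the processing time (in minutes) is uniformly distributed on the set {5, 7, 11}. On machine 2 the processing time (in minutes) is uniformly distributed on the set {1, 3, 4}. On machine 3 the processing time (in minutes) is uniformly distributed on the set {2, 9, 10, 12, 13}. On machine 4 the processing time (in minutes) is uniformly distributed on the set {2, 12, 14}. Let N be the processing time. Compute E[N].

E[N | machine 1] = (5+7+11)/3 = 23/3.
E[N | machine 2] = (1+3+4)/3 = 8/3.
E[N | machine 3] = (2+9+10+12+13)/5 = 46/5.
E[N | machine 4] = (2+12+14)/3 = 28/3.
By the law of total expectation,
E[N] = (1/4)·(23/3) + (1/4)·(8/3) + (1/4)·(46/5) + (1/4)·(28/3) = 433/60.

433/60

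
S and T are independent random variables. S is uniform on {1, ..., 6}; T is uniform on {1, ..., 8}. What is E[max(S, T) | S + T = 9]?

37/6

Outcomes with S + T = 9: (1,8), (2,7), (3,6), (4,5), (5,4), (6,3), each with probability 1/48.
E[max(S, T) | S + T = 9] = (8 + 7 + 6 + 5 + 5 + 6) / 6 = 37/6.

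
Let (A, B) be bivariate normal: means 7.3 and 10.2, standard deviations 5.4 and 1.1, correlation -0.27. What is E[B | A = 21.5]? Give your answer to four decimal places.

E[B | A=x] = μ_B + ρ(σ_B/σ_A)(x − μ_A) for jointly normal variables.
E[B | A=21.5] = 10.2 + (-0.27)·(1.1/5.4)·(21.5 − (7.3)) = 10.2 + (-0.055)·(14.2) = 9.4190.

9.4190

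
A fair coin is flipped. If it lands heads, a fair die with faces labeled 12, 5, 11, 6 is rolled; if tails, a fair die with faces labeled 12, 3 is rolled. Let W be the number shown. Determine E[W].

E[W | heads] = (12+5+11+6)/4 = 17/2.
E[W | tails] = (12+3)/2 = 15/2.
E[W] = (1/2)·(17/2) + (1/2)·(15/2) = 8.

8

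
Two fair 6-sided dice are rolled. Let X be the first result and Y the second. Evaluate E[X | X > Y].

P(X > Y) = 5/12.
Summing X·P(x,y) over outcomes with X > Y gives 35/18.
E[X | X > Y] = (35/18) / (5/12) = 14/3.

14/3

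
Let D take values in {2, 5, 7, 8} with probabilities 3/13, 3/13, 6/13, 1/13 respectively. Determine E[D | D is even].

P(D is even) = 4/13.
Σ over the event: 2·3/13 + 8·1/13 = 14/13.
E[D | D is even] = (14/13) / (4/13) = 7/2.

7/2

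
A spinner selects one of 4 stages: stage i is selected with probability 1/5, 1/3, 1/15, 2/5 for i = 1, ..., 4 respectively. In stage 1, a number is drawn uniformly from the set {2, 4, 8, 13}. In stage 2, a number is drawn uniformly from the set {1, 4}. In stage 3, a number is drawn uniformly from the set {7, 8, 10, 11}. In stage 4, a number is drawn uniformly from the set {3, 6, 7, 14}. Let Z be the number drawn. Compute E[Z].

E[Z | stage 1] = (2+4+8+13)/4 = 27/4.
E[Z | stage 2] = (1+4)/2 = 5/2.
E[Z | stage 3] = (7+8+10+11)/4 = 9.
E[Z | stage 4] = (3+6+7+14)/4 = 15/2.
E[Z] = (1/5)·(27/4) + (1/3)·(5/2) + (1/15)·(9) + (2/5)·(15/2) = 347/60.

347/60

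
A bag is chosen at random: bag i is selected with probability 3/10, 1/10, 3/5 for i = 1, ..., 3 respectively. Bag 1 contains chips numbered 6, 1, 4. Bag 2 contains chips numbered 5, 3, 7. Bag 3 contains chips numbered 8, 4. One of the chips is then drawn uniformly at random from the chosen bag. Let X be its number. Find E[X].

26/5

E[X | bag 1] = (6+1+4)/3 = 11/3.
E[X | bag 2] = (5+3+7)/3 = 5.
E[X | bag 3] = (8+4)/2 = 6.
By the law of total expectation,
E[X] = (3/10)·(11/3) + (1/10)·(5) + (3/5)·(6) = 26/5.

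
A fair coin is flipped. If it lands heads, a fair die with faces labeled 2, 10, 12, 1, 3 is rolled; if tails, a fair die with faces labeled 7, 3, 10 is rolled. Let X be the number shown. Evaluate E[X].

92/15

E[X | heads] = (2+10+12+1+3)/5 = 28/5.
E[X | tails] = (7+3+10)/3 = 20/3.
E[X] = (1/2)·(28/5) + (1/2)·(20/3) = 92/15.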